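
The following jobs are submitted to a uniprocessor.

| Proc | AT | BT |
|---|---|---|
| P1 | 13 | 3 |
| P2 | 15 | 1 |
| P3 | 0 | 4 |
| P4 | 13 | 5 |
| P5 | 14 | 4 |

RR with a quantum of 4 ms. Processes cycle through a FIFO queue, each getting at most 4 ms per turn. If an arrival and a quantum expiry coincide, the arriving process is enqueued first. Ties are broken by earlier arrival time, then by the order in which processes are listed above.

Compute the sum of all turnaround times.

40

Gantt: | P3 0-4 | idle 4-13 | P1 13-16 | P4 16-20 | P5 20-24 | P2 24-25 | P4 25-26 |
Completion: P1=16  P2=25  P3=4  P4=26  P5=24
Turnaround (C−A): P1=3  P2=10  P3=4  P4=13  P5=10
Turnaround = completion − arrival: P1=3, P2=10, P3=4, P4=13, P5=10
Total turnaround = 3 + 10 + 4 + 13 + 10 = 40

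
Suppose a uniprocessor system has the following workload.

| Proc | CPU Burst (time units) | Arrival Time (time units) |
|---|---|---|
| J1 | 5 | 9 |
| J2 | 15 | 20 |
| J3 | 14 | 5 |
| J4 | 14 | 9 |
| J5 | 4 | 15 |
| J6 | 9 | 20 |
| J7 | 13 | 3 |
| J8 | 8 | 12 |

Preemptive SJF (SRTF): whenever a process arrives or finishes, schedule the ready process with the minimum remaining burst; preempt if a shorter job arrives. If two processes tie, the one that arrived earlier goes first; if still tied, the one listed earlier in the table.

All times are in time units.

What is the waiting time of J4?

47

Timeline: | idle 0-3 | J7 3-9 | J1 9-14 | J7 14-15 | J5 15-19 | J7 19-25 | J8 25-33 | J6 33-42 | J3 42-56 | J4 56-70 | J2 70-85 |
Completion: J1=14  J2=85  J3=56  J4=70  J5=19  J6=42  J7=25  J8=33
Waiting(J4) = turnaround − burst = 61 − 14 = 47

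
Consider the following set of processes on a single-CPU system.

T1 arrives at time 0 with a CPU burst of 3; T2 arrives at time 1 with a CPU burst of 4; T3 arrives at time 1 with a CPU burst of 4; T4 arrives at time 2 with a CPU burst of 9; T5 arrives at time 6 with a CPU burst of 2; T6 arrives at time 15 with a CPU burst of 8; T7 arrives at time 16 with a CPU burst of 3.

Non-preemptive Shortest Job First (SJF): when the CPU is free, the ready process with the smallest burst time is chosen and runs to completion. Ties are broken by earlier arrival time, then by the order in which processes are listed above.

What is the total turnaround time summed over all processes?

Gantt: | T1 0-3 | T2 3-7 | T5 7-9 | T3 9-13 | T4 13-22 | T7 22-25 | T6 25-33 |
Completion: T1=3  T2=7  T3=13  T4=22  T5=9  T6=33  T7=25
Turnaround (C−A): T1=3  T2=6  T3=12  T4=20  T5=3  T6=18  T7=9
Turnaround = completion − arrival: T1=3, T2=6, T3=12, T4=20, T5=3, T6=18, T7=9
Total turnaround = 3 + 6 + 12 + 20 + 3 + 18 + 9 = 71

71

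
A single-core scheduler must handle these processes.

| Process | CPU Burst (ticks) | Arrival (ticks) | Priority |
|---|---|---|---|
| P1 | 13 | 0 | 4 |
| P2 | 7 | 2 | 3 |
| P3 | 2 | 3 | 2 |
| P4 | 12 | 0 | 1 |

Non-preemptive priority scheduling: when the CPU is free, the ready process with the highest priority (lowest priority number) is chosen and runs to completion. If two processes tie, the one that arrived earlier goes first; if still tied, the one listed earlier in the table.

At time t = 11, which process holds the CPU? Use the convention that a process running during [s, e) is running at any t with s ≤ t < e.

P4

Schedule: | P4 0-12 | P3 12-14 | P2 14-21 | P1 21-34 |
Completion: P1=34  P2=21  P3=14  P4=12
Turnaround (C−A): P1=34  P2=19  P3=11  P4=12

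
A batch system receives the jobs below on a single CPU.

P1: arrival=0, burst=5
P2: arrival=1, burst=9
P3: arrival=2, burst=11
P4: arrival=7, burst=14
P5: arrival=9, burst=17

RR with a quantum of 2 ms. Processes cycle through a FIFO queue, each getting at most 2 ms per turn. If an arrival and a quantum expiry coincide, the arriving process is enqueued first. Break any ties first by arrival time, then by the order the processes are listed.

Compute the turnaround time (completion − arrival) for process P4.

Schedule: | P1 0-2 | P2 2-4 | P3 4-6 | P1 6-8 | P2 8-10 | P3 10-12 | P4 12-14 | P1 14-15 | P5 15-17 | P2 17-19 | P3 19-21 | P4 21-23 | P5 23-25 | P2 25-27 | P3 27-29 | P4 29-31 | P5 31-33 | P2 33-34 | P3 34-36 | P4 36-38 | P5 38-40 | P3 40-41 | P4 41-43 | P5 43-45 | P4 45-47 | P5 47-49 | P4 49-51 | P5 51-56 |
Completion: P1=15  P2=34  P3=41  P4=51  P5=56
Turnaround(P4) = completion − arrival = 51 − 7 = 44

44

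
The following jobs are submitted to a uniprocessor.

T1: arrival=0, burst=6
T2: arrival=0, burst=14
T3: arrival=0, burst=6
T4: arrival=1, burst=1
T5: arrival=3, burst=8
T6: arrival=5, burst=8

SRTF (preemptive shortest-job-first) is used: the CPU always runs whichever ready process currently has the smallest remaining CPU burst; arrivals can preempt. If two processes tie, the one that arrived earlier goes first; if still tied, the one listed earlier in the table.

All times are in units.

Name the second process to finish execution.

Timeline: | T1 0-1 | T4 1-2 | T1 2-7 | T3 7-13 | T5 13-21 | T6 21-29 | T2 29-43 |
Completion: T1=7  T2=43  T3=13  T4=2  T5=21  T6=29
Finish order: T4 → T1 → T3 → T5 → T6 → T2

T1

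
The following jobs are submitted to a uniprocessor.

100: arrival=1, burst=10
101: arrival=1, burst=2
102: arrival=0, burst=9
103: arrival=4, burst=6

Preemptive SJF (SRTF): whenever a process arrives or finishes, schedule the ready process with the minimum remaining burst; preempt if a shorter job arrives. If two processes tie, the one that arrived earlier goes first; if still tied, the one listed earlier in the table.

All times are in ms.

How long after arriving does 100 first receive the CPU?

Gantt: | 102 0-1 | 101 1-3 | 102 3-4 | 103 4-10 | 102 10-17 | 100 17-27 |
Completion: 100=27  101=3  102=17  103=10
Turnaround (C−A): 100=26  101=2  102=17  103=6
Response(100) = first start − arrival = 17 − 1 = 16

16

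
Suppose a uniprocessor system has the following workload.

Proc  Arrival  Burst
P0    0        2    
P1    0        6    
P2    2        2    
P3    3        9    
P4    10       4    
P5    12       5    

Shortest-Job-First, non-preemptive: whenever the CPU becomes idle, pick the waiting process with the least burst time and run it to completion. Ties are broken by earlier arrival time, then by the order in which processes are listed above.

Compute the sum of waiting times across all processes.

22

Schedule: | P0 0-2 | P2 2-4 | P1 4-10 | P4 10-14 | P5 14-19 | P3 19-28 |
Completion: P0=2  P1=10  P2=4  P3=28  P4=14  P5=19
Turnaround (C−A): P0=2  P1=10  P2=2  P3=25  P4=4  P5=7
Waiting = turnaround − burst: P0=0, P1=4, P2=0, P3=16, P4=0, P5=2
Total waiting = 0 + 4 + 0 + 16 + 0 + 2 = 22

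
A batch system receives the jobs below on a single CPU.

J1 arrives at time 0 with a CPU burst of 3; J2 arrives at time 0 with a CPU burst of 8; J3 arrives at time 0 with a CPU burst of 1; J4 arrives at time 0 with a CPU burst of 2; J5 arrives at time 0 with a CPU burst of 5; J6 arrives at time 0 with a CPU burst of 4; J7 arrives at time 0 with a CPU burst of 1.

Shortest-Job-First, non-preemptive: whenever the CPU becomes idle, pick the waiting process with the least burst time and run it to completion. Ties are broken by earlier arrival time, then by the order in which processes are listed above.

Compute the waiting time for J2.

Schedule: | J3 0-1 | J7 1-2 | J4 2-4 | J1 4-7 | J6 7-11 | J5 11-16 | J2 16-24 |
Completion: J1=7  J2=24  J3=1  J4=4  J5=16  J6=11  J7=2
Turnaround (C−A): J1=7  J2=24  J3=1  J4=4  J5=16  J6=11  J7=2
Waiting(J2) = turnaround − burst = 24 − 8 = 16

16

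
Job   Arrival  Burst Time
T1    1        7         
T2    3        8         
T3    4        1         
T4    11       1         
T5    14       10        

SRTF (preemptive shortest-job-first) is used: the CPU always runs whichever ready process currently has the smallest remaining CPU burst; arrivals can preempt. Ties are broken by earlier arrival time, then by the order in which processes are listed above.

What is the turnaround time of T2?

15

Timeline: | idle 0-1 | T1 1-4 | T3 4-5 | T1 5-9 | T2 9-11 | T4 11-12 | T2 12-18 | T5 18-28 |
Completion: T1=9  T2=18  T3=5  T4=12  T5=28
Turnaround (C−A): T1=8  T2=15  T3=1  T4=1  T5=14
Turnaround(T2) = completion − arrival = 18 − 3 = 15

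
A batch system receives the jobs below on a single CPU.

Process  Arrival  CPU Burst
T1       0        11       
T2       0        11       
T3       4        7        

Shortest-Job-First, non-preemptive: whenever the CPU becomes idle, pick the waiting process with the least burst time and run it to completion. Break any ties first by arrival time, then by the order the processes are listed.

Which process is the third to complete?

T2

Schedule: | T1 0-11 | T3 11-18 | T2 18-29 |
Completion: T1=11  T2=29  T3=18
Turnaround (C−A): T1=11  T2=29  T3=14
Finish order: T1 → T3 → T2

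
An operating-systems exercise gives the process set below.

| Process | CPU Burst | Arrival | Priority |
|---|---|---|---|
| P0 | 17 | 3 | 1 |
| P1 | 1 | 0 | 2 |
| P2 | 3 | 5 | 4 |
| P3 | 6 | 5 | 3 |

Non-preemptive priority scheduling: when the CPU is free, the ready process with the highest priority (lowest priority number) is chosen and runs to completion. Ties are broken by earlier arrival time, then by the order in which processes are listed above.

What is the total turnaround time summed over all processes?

Schedule: | P1 0-1 | idle 1-3 | P0 3-20 | P3 20-26 | P2 26-29 |
Completion: P0=20  P1=1  P2=29  P3=26
Turnaround (C−A): P0=17  P1=1  P2=24  P3=21
Turnaround = completion − arrival: P0=17, P1=1, P2=24, P3=21
Total turnaround = 17 + 1 + 24 + 21 = 63

63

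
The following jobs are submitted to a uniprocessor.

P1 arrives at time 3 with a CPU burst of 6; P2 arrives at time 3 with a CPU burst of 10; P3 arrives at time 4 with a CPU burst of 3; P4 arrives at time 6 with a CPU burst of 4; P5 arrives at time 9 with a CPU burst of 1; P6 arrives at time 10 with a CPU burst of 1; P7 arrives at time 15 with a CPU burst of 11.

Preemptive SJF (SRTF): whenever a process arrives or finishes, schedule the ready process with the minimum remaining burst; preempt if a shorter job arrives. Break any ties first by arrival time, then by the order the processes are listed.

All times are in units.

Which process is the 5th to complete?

Timeline: | idle 0-3 | P1 3-4 | P3 4-7 | P4 7-9 | P5 9-10 | P6 10-11 | P4 11-13 | P1 13-18 | P2 18-28 | P7 28-39 |
Completion: P1=18  P2=28  P3=7  P4=13  P5=10  P6=11  P7=39
Finish order: P3 → P5 → P6 → P4 → P1 → P2 → P7

P1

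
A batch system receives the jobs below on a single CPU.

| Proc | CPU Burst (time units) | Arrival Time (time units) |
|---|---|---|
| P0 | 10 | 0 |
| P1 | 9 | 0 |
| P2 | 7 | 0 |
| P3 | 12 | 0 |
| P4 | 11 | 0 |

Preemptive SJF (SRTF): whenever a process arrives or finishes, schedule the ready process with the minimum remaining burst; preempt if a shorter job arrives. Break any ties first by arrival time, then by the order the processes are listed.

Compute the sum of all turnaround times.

Schedule: | P2 0-7 | P1 7-16 | P0 16-26 | P4 26-37 | P3 37-49 |
Completion: P0=26  P1=16  P2=7  P3=49  P4=37
Turnaround = completion − arrival: P0=26, P1=16, P2=7, P3=49, P4=37
Total turnaround = 26 + 16 + 7 + 49 + 37 = 135

135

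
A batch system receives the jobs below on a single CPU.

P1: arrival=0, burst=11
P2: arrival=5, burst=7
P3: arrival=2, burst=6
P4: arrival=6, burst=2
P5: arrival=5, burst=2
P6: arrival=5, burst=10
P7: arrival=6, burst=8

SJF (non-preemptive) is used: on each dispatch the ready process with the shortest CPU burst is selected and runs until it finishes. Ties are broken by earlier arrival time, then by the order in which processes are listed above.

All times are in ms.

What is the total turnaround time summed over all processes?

141

Schedule: | P1 0-11 | P5 11-13 | P4 13-15 | P3 15-21 | P2 21-28 | P7 28-36 | P6 36-46 |
Completion: P1=11  P2=28  P3=21  P4=15  P5=13  P6=46  P7=36
Turnaround (C−A): P1=11  P2=23  P3=19  P4=9  P5=8  P6=41  P7=30
Turnaround = completion − arrival: P1=11, P2=23, P3=19, P4=9, P5=8, P6=41, P7=30
Total turnaround = 11 + 23 + 19 + 9 + 8 + 41 + 30 = 141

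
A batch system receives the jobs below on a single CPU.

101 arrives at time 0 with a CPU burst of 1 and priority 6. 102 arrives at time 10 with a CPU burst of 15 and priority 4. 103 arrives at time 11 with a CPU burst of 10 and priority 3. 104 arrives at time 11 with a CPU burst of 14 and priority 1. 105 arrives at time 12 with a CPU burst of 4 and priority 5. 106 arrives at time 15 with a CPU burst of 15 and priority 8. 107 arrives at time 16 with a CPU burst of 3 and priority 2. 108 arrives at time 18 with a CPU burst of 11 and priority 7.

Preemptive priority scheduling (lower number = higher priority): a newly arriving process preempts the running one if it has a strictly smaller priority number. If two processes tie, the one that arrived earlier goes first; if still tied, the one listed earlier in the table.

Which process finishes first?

101

Timeline: | 101 0-1 | idle 1-10 | 102 10-11 | 104 11-25 | 107 25-28 | 103 28-38 | 102 38-52 | 105 52-56 | 108 56-67 | 106 67-82 |
Completion: 101=1  102=52  103=38  104=25  105=56  106=82  107=28  108=67
Turnaround (C−A): 101=1  102=42  103=27  104=14  105=44  106=67  107=12  108=49
Finish order: 101 → 104 → 107 → 103 → 102 → 105 → 108 → 106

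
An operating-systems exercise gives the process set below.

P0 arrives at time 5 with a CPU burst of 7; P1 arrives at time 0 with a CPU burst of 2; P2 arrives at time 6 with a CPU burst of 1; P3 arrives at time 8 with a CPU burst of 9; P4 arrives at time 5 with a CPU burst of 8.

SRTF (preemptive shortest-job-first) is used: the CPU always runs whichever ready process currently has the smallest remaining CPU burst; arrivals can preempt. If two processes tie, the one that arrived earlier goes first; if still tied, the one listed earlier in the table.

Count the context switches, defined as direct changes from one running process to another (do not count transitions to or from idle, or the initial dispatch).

Gantt: | P1 0-2 | idle 2-5 | P0 5-6 | P2 6-7 | P0 7-13 | P4 13-21 | P3 21-30 |
Completion: P0=13  P1=2  P2=7  P3=30  P4=21
Turnaround (C−A): P0=8  P1=2  P2=1  P3=22  P4=16

4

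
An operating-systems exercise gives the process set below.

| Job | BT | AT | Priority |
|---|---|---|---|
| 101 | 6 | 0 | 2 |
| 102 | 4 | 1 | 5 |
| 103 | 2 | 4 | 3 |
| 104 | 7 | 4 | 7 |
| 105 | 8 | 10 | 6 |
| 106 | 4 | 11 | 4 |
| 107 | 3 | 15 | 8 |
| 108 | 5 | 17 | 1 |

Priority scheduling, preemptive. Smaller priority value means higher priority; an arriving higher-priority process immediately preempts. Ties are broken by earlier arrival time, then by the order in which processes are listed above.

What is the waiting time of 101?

0

Timeline: | 101 0-6 | 103 6-8 | 102 8-11 | 106 11-15 | 102 15-16 | 105 16-17 | 108 17-22 | 105 22-29 | 104 29-36 | 107 36-39 |
Completion: 101=6  102=16  103=8  104=36  105=29  106=15  107=39  108=22
Waiting(101) = turnaround − burst = 6 − 6 = 0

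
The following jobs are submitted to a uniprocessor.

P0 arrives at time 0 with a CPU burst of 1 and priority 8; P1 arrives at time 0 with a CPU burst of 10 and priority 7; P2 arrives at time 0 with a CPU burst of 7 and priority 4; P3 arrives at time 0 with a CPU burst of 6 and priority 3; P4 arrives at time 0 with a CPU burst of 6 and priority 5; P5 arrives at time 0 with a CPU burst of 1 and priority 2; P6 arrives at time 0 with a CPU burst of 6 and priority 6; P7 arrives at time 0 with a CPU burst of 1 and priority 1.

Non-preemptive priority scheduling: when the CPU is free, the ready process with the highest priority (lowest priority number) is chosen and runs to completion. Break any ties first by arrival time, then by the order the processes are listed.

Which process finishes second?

P5

Timeline: | P7 0-1 | P5 1-2 | P3 2-8 | P2 8-15 | P4 15-21 | P6 21-27 | P1 27-37 | P0 37-38 |
Completion: P0=38  P1=37  P2=15  P3=8  P4=21  P5=2  P6=27  P7=1
Turnaround (C−A): P0=38  P1=37  P2=15  P3=8  P4=21  P5=2  P6=27  P7=1
Finish order: P7 → P5 → P3 → P2 → P4 → P6 → P1 → P0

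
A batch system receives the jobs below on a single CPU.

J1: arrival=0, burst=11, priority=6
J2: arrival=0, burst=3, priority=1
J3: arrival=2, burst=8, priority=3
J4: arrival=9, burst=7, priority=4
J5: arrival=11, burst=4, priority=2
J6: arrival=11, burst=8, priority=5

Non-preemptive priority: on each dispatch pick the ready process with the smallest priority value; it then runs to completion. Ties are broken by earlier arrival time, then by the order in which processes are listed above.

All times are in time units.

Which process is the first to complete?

Timeline: | J2 0-3 | J3 3-11 | J5 11-15 | J4 15-22 | J6 22-30 | J1 30-41 |
Completion: J1=41  J2=3  J3=11  J4=22  J5=15  J6=30
Finish order: J2 → J3 → J5 → J4 → J6 → J1

J2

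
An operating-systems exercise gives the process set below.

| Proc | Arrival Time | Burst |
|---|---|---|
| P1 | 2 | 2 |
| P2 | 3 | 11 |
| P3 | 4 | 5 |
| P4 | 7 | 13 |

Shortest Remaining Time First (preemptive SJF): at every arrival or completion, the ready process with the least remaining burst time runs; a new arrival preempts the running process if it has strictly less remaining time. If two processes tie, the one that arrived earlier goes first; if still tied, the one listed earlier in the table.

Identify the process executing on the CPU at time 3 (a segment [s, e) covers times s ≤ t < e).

Gantt: | idle 0-2 | P1 2-4 | P3 4-9 | P2 9-20 | P4 20-33 |
Completion: P1=4  P2=20  P3=9  P4=33
Turnaround (C−A): P1=2  P2=17  P3=5  P4=26

P1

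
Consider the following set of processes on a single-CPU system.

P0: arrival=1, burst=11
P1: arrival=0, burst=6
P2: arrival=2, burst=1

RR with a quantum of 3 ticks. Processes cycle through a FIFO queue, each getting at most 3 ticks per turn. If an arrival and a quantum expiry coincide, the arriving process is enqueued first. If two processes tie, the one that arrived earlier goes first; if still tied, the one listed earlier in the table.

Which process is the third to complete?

Gantt: | P1 0-3 | P0 3-6 | P2 6-7 | P1 7-10 | P0 10-18 |
Completion: P0=18  P1=10  P2=7
Finish order: P2 → P1 → P0

P0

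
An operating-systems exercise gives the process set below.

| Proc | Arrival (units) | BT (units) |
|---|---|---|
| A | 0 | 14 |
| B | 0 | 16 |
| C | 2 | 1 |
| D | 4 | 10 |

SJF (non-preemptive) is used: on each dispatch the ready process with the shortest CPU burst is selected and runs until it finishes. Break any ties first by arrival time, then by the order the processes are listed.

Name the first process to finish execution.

Schedule: | A 0-14 | C 14-15 | D 15-25 | B 25-41 |
Completion: A=14  B=41  C=15  D=25
Finish order: A → C → D → B

A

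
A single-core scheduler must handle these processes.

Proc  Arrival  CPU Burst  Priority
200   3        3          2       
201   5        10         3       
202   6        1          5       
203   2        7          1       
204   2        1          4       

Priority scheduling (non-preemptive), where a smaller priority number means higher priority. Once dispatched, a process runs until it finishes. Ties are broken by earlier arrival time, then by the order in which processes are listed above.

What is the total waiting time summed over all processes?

50

Timeline: | idle 0-2 | 203 2-9 | 200 9-12 | 201 12-22 | 204 22-23 | 202 23-24 |
Completion: 200=12  201=22  202=24  203=9  204=23
Turnaround (C−A): 200=9  201=17  202=18  203=7  204=21
Waiting = turnaround − burst: 200=6, 201=7, 202=17, 203=0, 204=20
Total waiting = 6 + 7 + 17 + 0 + 20 = 50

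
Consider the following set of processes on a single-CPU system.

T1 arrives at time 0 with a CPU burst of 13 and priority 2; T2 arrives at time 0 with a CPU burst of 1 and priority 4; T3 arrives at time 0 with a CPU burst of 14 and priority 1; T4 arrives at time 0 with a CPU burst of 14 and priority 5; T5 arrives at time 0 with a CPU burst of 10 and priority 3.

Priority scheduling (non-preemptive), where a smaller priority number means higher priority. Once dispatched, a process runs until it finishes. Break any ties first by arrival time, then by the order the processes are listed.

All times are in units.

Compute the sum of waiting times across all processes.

116

Timeline: | T3 0-14 | T1 14-27 | T5 27-37 | T2 37-38 | T4 38-52 |
Completion: T1=27  T2=38  T3=14  T4=52  T5=37
Turnaround (C−A): T1=27  T2=38  T3=14  T4=52  T5=37
Waiting = turnaround − burst: T1=14, T2=37, T3=0, T4=38, T5=27
Total waiting = 14 + 37 + 0 + 38 + 27 = 116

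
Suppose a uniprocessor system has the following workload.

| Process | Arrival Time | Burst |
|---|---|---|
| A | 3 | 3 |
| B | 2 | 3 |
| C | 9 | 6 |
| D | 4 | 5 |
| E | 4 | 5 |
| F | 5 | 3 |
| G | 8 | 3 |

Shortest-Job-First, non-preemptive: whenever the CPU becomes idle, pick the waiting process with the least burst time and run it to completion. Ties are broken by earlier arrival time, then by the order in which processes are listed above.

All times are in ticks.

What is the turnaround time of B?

Gantt: | idle 0-2 | B 2-5 | A 5-8 | F 8-11 | G 11-14 | D 14-19 | E 19-24 | C 24-30 |
Completion: A=8  B=5  C=30  D=19  E=24  F=11  G=14
Turnaround(B) = completion − arrival = 5 − 2 = 3

3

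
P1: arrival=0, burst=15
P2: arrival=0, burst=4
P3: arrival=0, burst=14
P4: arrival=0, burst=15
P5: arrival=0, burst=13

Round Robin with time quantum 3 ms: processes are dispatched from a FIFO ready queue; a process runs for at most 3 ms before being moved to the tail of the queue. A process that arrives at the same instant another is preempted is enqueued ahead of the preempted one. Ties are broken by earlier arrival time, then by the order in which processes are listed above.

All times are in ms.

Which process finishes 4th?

Gantt: | P1 0-3 | P2 3-6 | P3 6-9 | P4 9-12 | P5 12-15 | P1 15-18 | P2 18-19 | P3 19-22 | P4 22-25 | P5 25-28 | P1 28-31 | P3 31-34 | P4 34-37 | P5 37-40 | P1 40-43 | P3 43-46 | P4 46-49 | P5 49-52 | P1 52-55 | P3 55-57 | P4 57-60 | P5 60-61 |
Completion: P1=55  P2=19  P3=57  P4=60  P5=61
Turnaround (C−A): P1=55  P2=19  P3=57  P4=60  P5=61
Finish order: P2 → P1 → P3 → P4 → P5

P4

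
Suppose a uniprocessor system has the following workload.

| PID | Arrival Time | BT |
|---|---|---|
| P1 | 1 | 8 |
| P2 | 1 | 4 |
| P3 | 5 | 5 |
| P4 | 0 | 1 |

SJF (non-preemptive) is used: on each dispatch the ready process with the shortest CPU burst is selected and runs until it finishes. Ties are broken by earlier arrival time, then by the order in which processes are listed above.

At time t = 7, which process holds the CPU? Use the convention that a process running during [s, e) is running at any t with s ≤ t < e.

P3

Timeline: | P4 0-1 | P2 1-5 | P3 5-10 | P1 10-18 |
Completion: P1=18  P2=5  P3=10  P4=1
Turnaround (C−A): P1=17  P2=4  P3=5  P4=1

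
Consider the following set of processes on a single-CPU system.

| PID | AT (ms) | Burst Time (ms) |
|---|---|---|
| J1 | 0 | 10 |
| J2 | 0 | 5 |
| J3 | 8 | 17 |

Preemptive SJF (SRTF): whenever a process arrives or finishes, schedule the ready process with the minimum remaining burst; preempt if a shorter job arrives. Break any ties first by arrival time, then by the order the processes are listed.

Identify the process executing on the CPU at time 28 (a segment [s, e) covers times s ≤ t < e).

J3

Timeline: | J2 0-5 | J1 5-15 | J3 15-32 |
Completion: J1=15  J2=5  J3=32
Turnaround (C−A): J1=15  J2=5  J3=24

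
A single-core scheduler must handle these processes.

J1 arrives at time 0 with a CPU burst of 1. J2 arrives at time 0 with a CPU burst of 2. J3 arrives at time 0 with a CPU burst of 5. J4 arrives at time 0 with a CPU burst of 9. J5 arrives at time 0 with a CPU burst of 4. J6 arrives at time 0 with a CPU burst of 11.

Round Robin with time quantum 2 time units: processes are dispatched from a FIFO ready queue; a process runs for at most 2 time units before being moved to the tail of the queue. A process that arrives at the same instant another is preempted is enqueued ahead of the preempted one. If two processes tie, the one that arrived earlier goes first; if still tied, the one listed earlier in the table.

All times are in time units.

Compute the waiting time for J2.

Timeline: | J1 0-1 | J2 1-3 | J3 3-5 | J4 5-7 | J5 7-9 | J6 9-11 | J3 11-13 | J4 13-15 | J5 15-17 | J6 17-19 | J3 19-20 | J4 20-22 | J6 22-24 | J4 24-26 | J6 26-28 | J4 28-29 | J6 29-32 |
Completion: J1=1  J2=3  J3=20  J4=29  J5=17  J6=32
Turnaround (C−A): J1=1  J2=3  J3=20  J4=29  J5=17  J6=32
Waiting(J2) = turnaround − burst = 3 − 2 = 1

1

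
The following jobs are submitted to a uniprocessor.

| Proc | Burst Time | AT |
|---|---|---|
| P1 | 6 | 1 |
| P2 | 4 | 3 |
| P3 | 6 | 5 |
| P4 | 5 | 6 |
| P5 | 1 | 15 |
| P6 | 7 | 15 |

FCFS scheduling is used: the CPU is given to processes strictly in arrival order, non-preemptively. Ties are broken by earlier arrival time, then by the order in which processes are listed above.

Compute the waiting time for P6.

Timeline: | idle 0-1 | P1 1-7 | P2 7-11 | P3 11-17 | P4 17-22 | P5 22-23 | P6 23-30 |
Completion: P1=7  P2=11  P3=17  P4=22  P5=23  P6=30
Waiting(P6) = turnaround − burst = 15 − 7 = 8

8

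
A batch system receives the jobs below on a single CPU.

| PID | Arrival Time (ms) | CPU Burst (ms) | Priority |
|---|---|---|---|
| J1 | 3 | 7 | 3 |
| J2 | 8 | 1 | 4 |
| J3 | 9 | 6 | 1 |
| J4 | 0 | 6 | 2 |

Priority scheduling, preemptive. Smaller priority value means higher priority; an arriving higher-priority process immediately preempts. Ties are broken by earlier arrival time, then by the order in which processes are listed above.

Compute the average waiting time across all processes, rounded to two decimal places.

Gantt: | J4 0-6 | J1 6-9 | J3 9-15 | J1 15-19 | J2 19-20 |
Completion: J1=19  J2=20  J3=15  J4=6
Turnaround (C−A): J1=16  J2=12  J3=6  J4=6
Waiting times: J1=9, J2=11, J3=0, J4=0
Average waiting = (9+11+0+0) / 4 = 20/4 = 5.00

5.00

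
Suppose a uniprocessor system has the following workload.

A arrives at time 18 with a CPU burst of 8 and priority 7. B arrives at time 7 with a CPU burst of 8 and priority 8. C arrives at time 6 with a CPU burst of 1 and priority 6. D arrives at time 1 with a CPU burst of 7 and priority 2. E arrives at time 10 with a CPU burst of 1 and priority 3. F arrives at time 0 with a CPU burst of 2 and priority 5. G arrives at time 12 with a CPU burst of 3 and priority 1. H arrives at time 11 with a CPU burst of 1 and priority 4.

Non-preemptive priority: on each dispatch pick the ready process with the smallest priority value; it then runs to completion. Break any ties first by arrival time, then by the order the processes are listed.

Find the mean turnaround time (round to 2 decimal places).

Schedule: | F 0-2 | D 2-9 | C 9-10 | E 10-11 | H 11-12 | G 12-15 | B 15-23 | A 23-31 |
Completion: A=31  B=23  C=10  D=9  E=11  F=2  G=15  H=12
Turnaround (C−A): A=13  B=16  C=4  D=8  E=1  F=2  G=3  H=1
Turnaround times: A=13, B=16, C=4, D=8, E=1, F=2, G=3, H=1
Average turnaround = (13+16+4+8+1+2+3+1) / 8 = 48/8 = 6.00

6.00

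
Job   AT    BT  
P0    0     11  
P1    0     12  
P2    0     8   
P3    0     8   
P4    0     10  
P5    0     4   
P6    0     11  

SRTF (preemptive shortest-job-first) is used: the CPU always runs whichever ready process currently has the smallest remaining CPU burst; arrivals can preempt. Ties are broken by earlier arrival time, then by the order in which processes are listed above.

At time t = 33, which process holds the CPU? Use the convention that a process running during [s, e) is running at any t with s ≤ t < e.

P0

Gantt: | P5 0-4 | P2 4-12 | P3 12-20 | P4 20-30 | P0 30-41 | P6 41-52 | P1 52-64 |
Completion: P0=41  P1=64  P2=12  P3=20  P4=30  P5=4  P6=52
Turnaround (C−A): P0=41  P1=64  P2=12  P3=20  P4=30  P5=4  P6=52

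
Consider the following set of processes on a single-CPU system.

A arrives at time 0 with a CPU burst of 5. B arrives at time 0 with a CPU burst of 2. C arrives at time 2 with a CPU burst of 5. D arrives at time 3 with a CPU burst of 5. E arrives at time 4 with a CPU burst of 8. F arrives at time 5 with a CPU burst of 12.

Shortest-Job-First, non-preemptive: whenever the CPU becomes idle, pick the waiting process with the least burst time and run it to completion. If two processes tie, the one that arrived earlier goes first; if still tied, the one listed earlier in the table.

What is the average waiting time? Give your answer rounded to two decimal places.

8.17

Schedule: | B 0-2 | A 2-7 | C 7-12 | D 12-17 | E 17-25 | F 25-37 |
Completion: A=7  B=2  C=12  D=17  E=25  F=37
Waiting times: A=2, B=0, C=5, D=9, E=13, F=20
Average waiting = (2+0+5+9+13+20) / 6 = 49/6 = 8.17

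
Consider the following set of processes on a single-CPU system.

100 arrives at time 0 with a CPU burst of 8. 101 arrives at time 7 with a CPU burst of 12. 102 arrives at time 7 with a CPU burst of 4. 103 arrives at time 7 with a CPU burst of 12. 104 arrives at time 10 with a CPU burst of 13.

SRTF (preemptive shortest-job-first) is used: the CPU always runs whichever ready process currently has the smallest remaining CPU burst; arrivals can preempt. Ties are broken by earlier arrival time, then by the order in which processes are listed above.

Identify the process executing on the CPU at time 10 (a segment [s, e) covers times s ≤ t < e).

102

Timeline: | 100 0-8 | 102 8-12 | 101 12-24 | 103 24-36 | 104 36-49 |
Completion: 100=8  101=24  102=12  103=36  104=49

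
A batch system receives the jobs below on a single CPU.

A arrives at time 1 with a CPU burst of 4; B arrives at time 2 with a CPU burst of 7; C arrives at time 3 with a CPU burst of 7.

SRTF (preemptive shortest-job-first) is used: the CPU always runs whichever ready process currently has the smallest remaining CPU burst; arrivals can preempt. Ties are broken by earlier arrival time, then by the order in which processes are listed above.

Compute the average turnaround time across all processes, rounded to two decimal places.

Schedule: | idle 0-1 | A 1-5 | B 5-12 | C 12-19 |
Completion: A=5  B=12  C=19
Turnaround times: A=4, B=10, C=16
Average turnaround = (4+10+16) / 3 = 30/3 = 10.00

10.00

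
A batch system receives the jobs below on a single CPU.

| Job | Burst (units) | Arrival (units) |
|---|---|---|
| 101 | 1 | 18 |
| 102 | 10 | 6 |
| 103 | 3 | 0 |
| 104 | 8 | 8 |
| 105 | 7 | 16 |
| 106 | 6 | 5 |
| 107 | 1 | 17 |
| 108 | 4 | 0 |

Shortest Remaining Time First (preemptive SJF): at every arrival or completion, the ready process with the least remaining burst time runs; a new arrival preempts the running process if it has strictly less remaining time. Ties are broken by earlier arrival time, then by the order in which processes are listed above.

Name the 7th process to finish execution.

Timeline: | 103 0-3 | 108 3-7 | 106 7-13 | 104 13-17 | 107 17-18 | 101 18-19 | 104 19-23 | 105 23-30 | 102 30-40 |
Completion: 101=19  102=40  103=3  104=23  105=30  106=13  107=18  108=7
Finish order: 103 → 108 → 106 → 107 → 101 → 104 → 105 → 102

105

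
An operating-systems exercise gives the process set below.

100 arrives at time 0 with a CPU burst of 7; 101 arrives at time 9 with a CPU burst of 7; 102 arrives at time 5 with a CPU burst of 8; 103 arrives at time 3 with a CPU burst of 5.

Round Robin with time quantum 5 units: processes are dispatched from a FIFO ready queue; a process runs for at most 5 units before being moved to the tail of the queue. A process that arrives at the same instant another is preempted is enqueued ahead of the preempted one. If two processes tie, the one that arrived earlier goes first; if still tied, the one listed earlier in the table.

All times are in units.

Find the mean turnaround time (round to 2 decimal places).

15.50

Schedule: | 100 0-5 | 103 5-10 | 102 10-15 | 100 15-17 | 101 17-22 | 102 22-25 | 101 25-27 |
Completion: 100=17  101=27  102=25  103=10
Turnaround times: 100=17, 101=18, 102=20, 103=7
Average turnaround = (17+18+20+7) / 4 = 62/4 = 15.50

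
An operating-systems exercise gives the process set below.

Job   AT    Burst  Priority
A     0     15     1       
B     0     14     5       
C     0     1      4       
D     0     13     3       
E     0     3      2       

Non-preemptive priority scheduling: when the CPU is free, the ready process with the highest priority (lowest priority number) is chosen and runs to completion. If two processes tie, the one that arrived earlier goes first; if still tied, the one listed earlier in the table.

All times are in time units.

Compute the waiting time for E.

15

Timeline: | A 0-15 | E 15-18 | D 18-31 | C 31-32 | B 32-46 |
Completion: A=15  B=46  C=32  D=31  E=18
Turnaround (C−A): A=15  B=46  C=32  D=31  E=18
Waiting(E) = turnaround − burst = 18 − 3 = 15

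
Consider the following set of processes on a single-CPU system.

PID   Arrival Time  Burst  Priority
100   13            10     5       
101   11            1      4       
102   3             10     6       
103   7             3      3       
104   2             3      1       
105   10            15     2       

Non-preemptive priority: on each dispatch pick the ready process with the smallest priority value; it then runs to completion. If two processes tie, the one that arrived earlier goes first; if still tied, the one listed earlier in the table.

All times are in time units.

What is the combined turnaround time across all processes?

Schedule: | idle 0-2 | 104 2-5 | 102 5-15 | 105 15-30 | 103 30-33 | 101 33-34 | 100 34-44 |
Completion: 100=44  101=34  102=15  103=33  104=5  105=30
Turnaround = completion − arrival: 100=31, 101=23, 102=12, 103=26, 104=3, 105=20
Total turnaround = 31 + 23 + 12 + 26 + 3 + 20 = 115

115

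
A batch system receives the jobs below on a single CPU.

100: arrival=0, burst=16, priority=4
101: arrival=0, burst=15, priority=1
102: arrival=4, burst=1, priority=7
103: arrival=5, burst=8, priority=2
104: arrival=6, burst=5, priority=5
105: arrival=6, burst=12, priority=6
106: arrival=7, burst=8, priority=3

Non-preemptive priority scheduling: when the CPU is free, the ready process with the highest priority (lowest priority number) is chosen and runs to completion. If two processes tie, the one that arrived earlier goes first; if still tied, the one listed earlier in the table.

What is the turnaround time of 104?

46

Timeline: | 101 0-15 | 103 15-23 | 106 23-31 | 100 31-47 | 104 47-52 | 105 52-64 | 102 64-65 |
Completion: 100=47  101=15  102=65  103=23  104=52  105=64  106=31
Turnaround(104) = completion − arrival = 52 − 6 = 46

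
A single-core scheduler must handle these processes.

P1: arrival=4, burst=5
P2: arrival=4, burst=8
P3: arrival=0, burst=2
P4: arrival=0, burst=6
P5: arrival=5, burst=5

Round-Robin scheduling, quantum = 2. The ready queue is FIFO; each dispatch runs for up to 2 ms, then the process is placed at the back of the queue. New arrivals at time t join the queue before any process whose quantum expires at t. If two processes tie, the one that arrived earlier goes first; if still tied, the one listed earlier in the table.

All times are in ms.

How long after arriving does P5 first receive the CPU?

Gantt: | P3 0-2 | P4 2-4 | P1 4-6 | P2 6-8 | P4 8-10 | P5 10-12 | P1 12-14 | P2 14-16 | P4 16-18 | P5 18-20 | P1 20-21 | P2 21-23 | P5 23-24 | P2 24-26 |
Completion: P1=21  P2=26  P3=2  P4=18  P5=24
Turnaround (C−A): P1=17  P2=22  P3=2  P4=18  P5=19
Response(P5) = first start − arrival = 10 − 5 = 5

5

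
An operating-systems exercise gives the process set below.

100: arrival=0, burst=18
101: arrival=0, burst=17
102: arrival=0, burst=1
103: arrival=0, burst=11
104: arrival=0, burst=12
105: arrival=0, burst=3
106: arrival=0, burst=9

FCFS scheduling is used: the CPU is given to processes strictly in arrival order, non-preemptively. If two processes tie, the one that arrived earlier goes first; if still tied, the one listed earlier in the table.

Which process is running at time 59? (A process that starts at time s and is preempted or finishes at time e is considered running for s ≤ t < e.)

Timeline: | 100 0-18 | 101 18-35 | 102 35-36 | 103 36-47 | 104 47-59 | 105 59-62 | 106 62-71 |
Completion: 100=18  101=35  102=36  103=47  104=59  105=62  106=71
Turnaround (C−A): 100=18  101=35  102=36  103=47  104=59  105=62  106=71

105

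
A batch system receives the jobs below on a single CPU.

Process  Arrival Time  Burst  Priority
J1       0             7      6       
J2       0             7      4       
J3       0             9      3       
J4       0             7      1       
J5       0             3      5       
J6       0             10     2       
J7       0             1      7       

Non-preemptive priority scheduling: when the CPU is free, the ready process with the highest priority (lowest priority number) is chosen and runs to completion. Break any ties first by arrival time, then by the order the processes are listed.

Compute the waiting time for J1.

36

Gantt: | J4 0-7 | J6 7-17 | J3 17-26 | J2 26-33 | J5 33-36 | J1 36-43 | J7 43-44 |
Completion: J1=43  J2=33  J3=26  J4=7  J5=36  J6=17  J7=44
Waiting(J1) = turnaround − burst = 43 − 7 = 36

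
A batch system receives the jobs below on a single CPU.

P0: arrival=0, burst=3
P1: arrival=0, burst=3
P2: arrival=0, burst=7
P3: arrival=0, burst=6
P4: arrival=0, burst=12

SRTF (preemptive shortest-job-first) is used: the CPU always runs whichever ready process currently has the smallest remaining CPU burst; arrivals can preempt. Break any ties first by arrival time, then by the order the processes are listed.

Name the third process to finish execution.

Schedule: | P0 0-3 | P1 3-6 | P3 6-12 | P2 12-19 | P4 19-31 |
Completion: P0=3  P1=6  P2=19  P3=12  P4=31
Finish order: P0 → P1 → P3 → P2 → P4

P3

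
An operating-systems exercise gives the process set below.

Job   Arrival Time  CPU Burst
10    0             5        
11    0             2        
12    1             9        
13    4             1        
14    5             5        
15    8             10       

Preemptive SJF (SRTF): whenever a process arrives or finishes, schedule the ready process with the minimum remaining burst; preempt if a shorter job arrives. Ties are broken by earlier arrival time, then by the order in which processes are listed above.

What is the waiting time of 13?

0

Schedule: | 11 0-2 | 10 2-4 | 13 4-5 | 10 5-8 | 14 8-13 | 12 13-22 | 15 22-32 |
Completion: 10=8  11=2  12=22  13=5  14=13  15=32
Turnaround (C−A): 10=8  11=2  12=21  13=1  14=8  15=24
Waiting(13) = turnaround − burst = 1 − 1 = 0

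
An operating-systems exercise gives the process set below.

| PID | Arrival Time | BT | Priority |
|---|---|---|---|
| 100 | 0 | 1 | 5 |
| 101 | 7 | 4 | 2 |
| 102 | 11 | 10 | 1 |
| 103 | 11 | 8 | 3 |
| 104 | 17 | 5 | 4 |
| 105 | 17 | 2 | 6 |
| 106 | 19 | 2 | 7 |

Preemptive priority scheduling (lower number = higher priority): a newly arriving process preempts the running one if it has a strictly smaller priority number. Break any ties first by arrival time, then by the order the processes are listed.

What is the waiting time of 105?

17

Gantt: | 100 0-1 | idle 1-7 | 101 7-11 | 102 11-21 | 103 21-29 | 104 29-34 | 105 34-36 | 106 36-38 |
Completion: 100=1  101=11  102=21  103=29  104=34  105=36  106=38
Waiting(105) = turnaround − burst = 19 − 2 = 17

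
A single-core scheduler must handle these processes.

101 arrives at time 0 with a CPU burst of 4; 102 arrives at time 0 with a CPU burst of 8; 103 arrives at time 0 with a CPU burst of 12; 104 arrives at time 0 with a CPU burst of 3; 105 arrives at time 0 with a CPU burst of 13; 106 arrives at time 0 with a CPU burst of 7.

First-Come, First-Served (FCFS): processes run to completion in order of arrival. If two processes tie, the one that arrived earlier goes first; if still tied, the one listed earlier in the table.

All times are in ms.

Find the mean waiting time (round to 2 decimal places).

17.83

Timeline: | 101 0-4 | 102 4-12 | 103 12-24 | 104 24-27 | 105 27-40 | 106 40-47 |
Completion: 101=4  102=12  103=24  104=27  105=40  106=47
Waiting times: 101=0, 102=4, 103=12, 104=24, 105=27, 106=40
Average waiting = (0+4+12+24+27+40) / 6 = 107/6 = 17.83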